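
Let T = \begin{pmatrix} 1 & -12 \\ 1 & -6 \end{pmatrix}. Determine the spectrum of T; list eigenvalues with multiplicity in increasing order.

-3, -2

Characteristic polynomial: p(s) = s^2 + 5s + 6 = (s + 2)(s + 3).
Roots (with multiplicity): -3, -2.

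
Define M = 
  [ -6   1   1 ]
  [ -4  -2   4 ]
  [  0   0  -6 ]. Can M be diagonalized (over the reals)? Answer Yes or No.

No

Characteristic polynomial: p(r) = r^3 + 14r^2 + 64r + 96 = (r + 4)^2(r + 6).
r = -4 has algebraic multiplicity 2; rank(M + 4I) = 2, so geometric multiplicity = 1.
Geometric multiplicity < algebraic multiplicity, so M is not diagonalizable.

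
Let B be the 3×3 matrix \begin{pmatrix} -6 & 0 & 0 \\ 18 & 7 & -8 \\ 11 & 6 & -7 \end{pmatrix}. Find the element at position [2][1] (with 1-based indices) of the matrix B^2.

-70

Characteristic polynomial: s^3 + 6s^2 - s - 6 = (s - 1)(s + 1)(s + 6), so the eigenvalues are -6, -1, 1.
s=-6: eigenvector (1, -2, -1).
s=-1: eigenvector (0, 1, 1).
s=1: eigenvector (0, -4, -3).
P = [[1, 0, 0], [-2, 1, -4], [-1, 1, -3]], D = diag(-6, -1, 1), P⁻¹ = [[1, 0, 0], [-2, -3, 4], [-1, -1, 1]].
B² = P·diag(36, 1, 1)·P⁻¹ = [[36, 0, 0], [-70, 1, 0], [-35, 0, 1]].
The requested entry is -70.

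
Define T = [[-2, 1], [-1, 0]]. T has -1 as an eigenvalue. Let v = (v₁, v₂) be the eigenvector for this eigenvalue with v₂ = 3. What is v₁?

T + 1I = [[-1, 1], [-1, 1]].
Solving (T + 1I)v = 0 gives the eigenspace spanned by (3, 3).
With v₂ = 3, v = (3, 3), so v₁ = 3.

3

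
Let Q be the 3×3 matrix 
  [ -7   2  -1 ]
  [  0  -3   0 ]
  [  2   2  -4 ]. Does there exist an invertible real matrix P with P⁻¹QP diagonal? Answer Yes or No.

Characteristic polynomial: p(μ) = μ^3 + 14μ^2 + 63μ + 90 = (μ + 3)(μ + 5)(μ + 6).
All 3 eigenvalues are distinct, so Q is diagonalizable.

Yes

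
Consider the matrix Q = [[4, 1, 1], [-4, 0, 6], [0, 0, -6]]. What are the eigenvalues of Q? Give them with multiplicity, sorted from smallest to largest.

Characteristic polynomial: p(s) = s^3 + 2s^2 - 20s + 24 = (s - 2)^2(s + 6).
Roots (with multiplicity): -6, 2, 2.

-6, 2, 2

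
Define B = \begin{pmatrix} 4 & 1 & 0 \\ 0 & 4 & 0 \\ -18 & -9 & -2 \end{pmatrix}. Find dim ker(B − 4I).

1

B − 4I = [[0, 1, 0], [0, 0, 0], [-18, -9, -6]].
This matrix has rank 2, so its null space has dimension 3 − 2 = 1.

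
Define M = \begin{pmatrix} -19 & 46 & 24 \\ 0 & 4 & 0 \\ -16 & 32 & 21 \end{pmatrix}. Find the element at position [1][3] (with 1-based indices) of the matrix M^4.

Characteristic polynomial: r^3 - 6r^2 - 7r + 60 = (r - 5)(r - 4)(r + 3), so the eigenvalues are -3, 4, 5.
r=5: eigenvector (1, 0, 1).
r=4: eigenvector (2, 1, 0).
r=-3: eigenvector (3, 0, 2).
P = [[1, 2, 3], [0, 1, 0], [1, 0, 2]], D = diag(5, 4, -3), P⁻¹ = [[-2, 4, 3], [0, 1, 0], [1, -2, -1]].
M⁴ = P·diag(625, 256, 81)·P⁻¹ = [[-1007, 2526, 1632], [0, 256, 0], [-1088, 2176, 1713]].
The requested entry is 1632.

1632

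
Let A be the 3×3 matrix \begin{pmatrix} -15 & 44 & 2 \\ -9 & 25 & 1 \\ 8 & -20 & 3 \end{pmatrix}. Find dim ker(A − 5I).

A − 5I = [[-20, 44, 2], [-9, 20, 1], [8, -20, -2]].
This matrix has rank 2, so its null space has dimension 3 − 2 = 1.

1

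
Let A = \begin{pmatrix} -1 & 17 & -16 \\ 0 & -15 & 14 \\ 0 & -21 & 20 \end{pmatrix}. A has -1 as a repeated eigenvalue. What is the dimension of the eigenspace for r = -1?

A + 1I = [[0, 17, -16], [0, -14, 14], [0, -21, 21]].
This matrix has rank 2, so its null space has dimension 3 − 2 = 1.

1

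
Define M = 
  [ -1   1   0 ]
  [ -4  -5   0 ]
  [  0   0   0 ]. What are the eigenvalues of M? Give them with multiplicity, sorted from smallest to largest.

-3, -3, 0

Characteristic polynomial: p(λ) = λ^3 + 6λ^2 + 9λ = λ(λ + 3)^2.
Roots (with multiplicity): -3, -3, 0.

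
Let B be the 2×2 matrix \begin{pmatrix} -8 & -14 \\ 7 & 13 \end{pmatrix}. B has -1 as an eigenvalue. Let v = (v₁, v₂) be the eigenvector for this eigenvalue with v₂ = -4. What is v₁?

B + 1I = [[-7, -14], [7, 14]].
Solving (B + 1I)v = 0 gives the eigenspace spanned by (8, -4).
With v₂ = -4, v = (8, -4), so v₁ = 8.

8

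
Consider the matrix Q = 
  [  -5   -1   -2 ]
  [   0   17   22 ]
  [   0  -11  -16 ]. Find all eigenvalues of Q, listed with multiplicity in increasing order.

-5, -5, 6

Characteristic polynomial: p(t) = t^3 + 4t^2 - 35t - 150 = (t - 6)(t + 5)^2.
Roots (with multiplicity): -5, -5, 6.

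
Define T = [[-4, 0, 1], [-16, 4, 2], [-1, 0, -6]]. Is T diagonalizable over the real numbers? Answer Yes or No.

No

Characteristic polynomial: p(μ) = μ^3 + 6μ^2 - 15μ - 100 = (μ - 4)(μ + 5)^2.
μ = -5 has algebraic multiplicity 2; rank(T + 5I) = 2, so geometric multiplicity = 1.
Geometric multiplicity < algebraic multiplicity, so T is not diagonalizable.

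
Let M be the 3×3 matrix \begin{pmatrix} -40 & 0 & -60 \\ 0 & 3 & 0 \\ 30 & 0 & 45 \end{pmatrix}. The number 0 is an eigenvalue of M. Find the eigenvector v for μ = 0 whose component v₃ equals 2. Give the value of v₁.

M = [[-40, 0, -60], [0, 3, 0], [30, 0, 45]].
Solving (M)v = 0 gives the eigenspace spanned by (-3, 0, 2).
With v₃ = 2, v = (-3, 0, 2), so v₁ = -3.

-3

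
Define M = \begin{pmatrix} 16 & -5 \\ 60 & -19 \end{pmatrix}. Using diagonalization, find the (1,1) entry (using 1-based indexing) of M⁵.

Characteristic polynomial: r^2 + 3r - 4 = (r - 1)(r + 4), so the eigenvalues are -4, 1.
r=1: eigenvector (1, 3).
r=-4: eigenvector (1, 4).
P = [[1, 1], [3, 4]], D = diag(1, -4), P⁻¹ = [[4, -1], [-3, 1]].
M⁵ = P·diag(1, -1024)·P⁻¹ = [[3076, -1025], [12300, -4099]].
The requested entry is 3076.

3076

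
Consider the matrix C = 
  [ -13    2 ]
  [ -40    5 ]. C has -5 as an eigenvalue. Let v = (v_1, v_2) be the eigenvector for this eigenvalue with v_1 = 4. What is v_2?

16

C + 5I = [[-8, 2], [-40, 10]].
Solving (C + 5I)v = 0 gives the eigenspace spanned by (4, 16).
With v_1 = 4, v = (4, 16), so v_2 = 16.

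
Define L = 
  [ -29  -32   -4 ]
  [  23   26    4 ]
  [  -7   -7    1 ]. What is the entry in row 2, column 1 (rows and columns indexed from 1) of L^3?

Characteristic polynomial: λ^3 + 2λ^2 - 21λ + 18 = (λ - 3)(λ - 1)(λ + 6), so the eigenvalues are -6, 1, 3.
λ=1: eigenvector (2, -2, 1).
λ=3: eigenvector (-1, 1, 0).
λ=-6: eigenvector (4, -3, 1).
P = [[2, -1, 4], [-2, 1, -3], [1, 0, 1]], D = diag(1, 3, -6), P⁻¹ = [[-1, -1, 1], [1, 2, 2], [1, 1, 0]].
L³ = P·diag(1, 27, -216)·P⁻¹ = [[-893, -920, -52], [677, 704, 52], [-217, -217, 1]].
The requested entry is 677.

677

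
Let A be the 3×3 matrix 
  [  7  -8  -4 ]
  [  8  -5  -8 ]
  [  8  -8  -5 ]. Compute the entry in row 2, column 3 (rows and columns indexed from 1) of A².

48

Characteristic polynomial: μ^3 + 3μ^2 - 13μ - 15 = (μ - 3)(μ + 1)(μ + 5), so the eigenvalues are -5, -1, 3.
μ=3: eigenvector (1, 0, 1).
μ=-5: eigenvector (1, 1, 1).
μ=-1: eigenvector (3, 2, 2).
P = [[1, 1, 3], [0, 1, 2], [1, 1, 2]], D = diag(3, -5, -1), P⁻¹ = [[0, -1, 1], [-2, 1, 2], [1, 0, -1]].
A² = P·diag(9, 25, 1)·P⁻¹ = [[-47, 16, 56], [-48, 25, 48], [-48, 16, 57]].
The requested entry is 48.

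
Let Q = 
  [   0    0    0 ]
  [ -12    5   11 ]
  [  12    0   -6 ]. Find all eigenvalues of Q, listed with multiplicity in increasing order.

-6, 0, 5

Characteristic polynomial: p(t) = t^3 + t^2 - 30t = t(t - 5)(t + 6).
Roots (with multiplicity): -6, 0, 5.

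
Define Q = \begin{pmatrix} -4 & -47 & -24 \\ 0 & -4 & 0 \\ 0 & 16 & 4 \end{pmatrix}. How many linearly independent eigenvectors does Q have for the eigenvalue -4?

Q + 4I = [[0, -47, -24], [0, 0, 0], [0, 16, 8]].
This matrix has rank 2, so its null space has dimension 3 − 2 = 1.

1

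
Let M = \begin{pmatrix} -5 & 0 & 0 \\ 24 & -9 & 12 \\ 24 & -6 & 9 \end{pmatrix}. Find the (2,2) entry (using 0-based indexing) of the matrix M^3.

Characteristic polynomial: r^3 + 5r^2 - 9r - 45 = (r - 3)(r + 3)(r + 5), so the eigenvalues are -5, -3, 3.
r=3: eigenvector (0, 1, 1).
r=-5: eigenvector (1, -3, -3).
r=-3: eigenvector (0, -2, -1).
P = [[0, 1, 0], [1, -3, -2], [1, -3, -1]], D = diag(3, -5, -3), P⁻¹ = [[3, -1, 2], [1, 0, 0], [0, -1, 1]].
M³ = P·diag(27, -125, -27)·P⁻¹ = [[-125, 0, 0], [456, -81, 108], [456, -54, 81]].
The requested entry is 81.

81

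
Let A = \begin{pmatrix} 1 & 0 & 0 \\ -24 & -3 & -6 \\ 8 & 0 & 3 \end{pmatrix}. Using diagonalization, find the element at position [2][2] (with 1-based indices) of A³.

-27

Characteristic polynomial: s^3 - s^2 - 9s + 9 = (s - 3)(s - 1)(s + 3), so the eigenvalues are -3, 1, 3.
s=1: eigenvector (1, 0, -4).
s=-3: eigenvector (0, 1, 0).
s=3: eigenvector (0, -1, 1).
P = [[1, 0, 0], [0, 1, -1], [-4, 0, 1]], D = diag(1, -3, 3), P⁻¹ = [[1, 0, 0], [4, 1, 1], [4, 0, 1]].
A³ = P·diag(1, -27, 27)·P⁻¹ = [[1, 0, 0], [-216, -27, -54], [104, 0, 27]].
The requested entry is -27.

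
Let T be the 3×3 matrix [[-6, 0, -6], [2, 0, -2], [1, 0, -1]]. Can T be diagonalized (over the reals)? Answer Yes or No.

Characteristic polynomial: p(λ) = λ^3 + 7λ^2 + 12λ = λ(λ + 3)(λ + 4).
All 3 eigenvalues are distinct, so T is diagonalizable.

Yes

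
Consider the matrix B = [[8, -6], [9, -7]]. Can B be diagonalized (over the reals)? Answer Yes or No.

Yes

Characteristic polynomial: p(s) = s^2 - s - 2 = (s - 2)(s + 1).
All 2 eigenvalues are distinct, so B is diagonalizable.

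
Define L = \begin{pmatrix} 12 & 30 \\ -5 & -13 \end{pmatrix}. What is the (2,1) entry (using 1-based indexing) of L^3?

-35

Characteristic polynomial: s^2 + s - 6 = (s - 2)(s + 3), so the eigenvalues are -3, 2.
s=2: eigenvector (-3, 1).
s=-3: eigenvector (-2, 1).
P = [[-3, -2], [1, 1]], D = diag(2, -3), P⁻¹ = [[-1, -2], [1, 3]].
L³ = P·diag(8, -27)·P⁻¹ = [[78, 210], [-35, -97]].
The requested entry is -35.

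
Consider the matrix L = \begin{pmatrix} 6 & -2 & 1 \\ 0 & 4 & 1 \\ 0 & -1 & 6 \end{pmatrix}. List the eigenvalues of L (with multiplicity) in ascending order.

Characteristic polynomial: p(t) = t^3 - 16t^2 + 85t - 150 = (t - 6)(t - 5)^2.
Roots (with multiplicity): 5, 5, 6.

5, 5, 6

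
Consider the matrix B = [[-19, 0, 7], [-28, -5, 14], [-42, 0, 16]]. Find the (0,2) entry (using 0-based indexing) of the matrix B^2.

Characteristic polynomial: s^3 + 8s^2 + 5s - 50 = (s - 2)(s + 5)^2, so the eigenvalues are -5, -5, 2.
s=-5: eigenvector (1, 2, 2).
s=-5: eigenvector (0, 1, 0).
s=2: eigenvector (1, 2, 3).
P = [[1, 0, 1], [2, 1, 2], [2, 0, 3]], D = diag(-5, -5, 2), P⁻¹ = [[3, 0, -1], [-2, 1, 0], [-2, 0, 1]].
B² = P·diag(25, 25, 4)·P⁻¹ = [[67, 0, -21], [84, 25, -42], [126, 0, -38]].
The requested entry is -21.

-21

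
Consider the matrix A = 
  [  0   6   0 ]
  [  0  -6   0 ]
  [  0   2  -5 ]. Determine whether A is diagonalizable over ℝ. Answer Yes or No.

Yes

Characteristic polynomial: p(λ) = λ^3 + 11λ^2 + 30λ = λ(λ + 5)(λ + 6).
All 3 eigenvalues are distinct, so A is diagonalizable.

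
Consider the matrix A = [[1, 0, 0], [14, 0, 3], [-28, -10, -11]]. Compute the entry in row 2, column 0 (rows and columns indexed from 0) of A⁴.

Characteristic polynomial: λ^3 + 10λ^2 + 19λ - 30 = (λ - 1)(λ + 5)(λ + 6), so the eigenvalues are -6, -5, 1.
λ=1: eigenvector (1, 2, -4).
λ=-6: eigenvector (0, 1, -2).
λ=-5: eigenvector (0, 3, -5).
P = [[1, 0, 0], [2, 1, 3], [-4, -2, -5]], D = diag(1, -6, -5), P⁻¹ = [[1, 0, 0], [-2, -5, -3], [0, 2, 1]].
A⁴ = P·diag(1, 1296, 625)·P⁻¹ = [[1, 0, 0], [-2590, -2730, -2013], [5180, 6710, 4651]].
The requested entry is 5180.

5180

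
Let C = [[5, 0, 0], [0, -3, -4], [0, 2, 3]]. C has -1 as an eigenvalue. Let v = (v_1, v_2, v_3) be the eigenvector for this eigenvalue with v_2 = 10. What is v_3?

-5

C + 1I = [[6, 0, 0], [0, -2, -4], [0, 2, 4]].
Solving (C + 1I)v = 0 gives the eigenspace spanned by (0, 10, -5).
With v_2 = 10, v = (0, 10, -5), so v_3 = -5.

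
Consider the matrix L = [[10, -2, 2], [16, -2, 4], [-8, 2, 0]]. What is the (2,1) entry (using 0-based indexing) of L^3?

56

Characteristic polynomial: s^3 - 8s^2 + 20s - 16 = (s - 4)(s - 2)^2, so the eigenvalues are 2, 2, 4.
s=2: eigenvector (1, 4, 0).
s=2: eigenvector (1, 3, -1).
s=4: eigenvector (-1, -2, 1).
P = [[1, 1, -1], [4, 3, -2], [0, -1, 1]], D = diag(2, 2, 4), P⁻¹ = [[1, 0, 1], [-4, 1, -2], [-4, 1, -1]].
L³ = P·diag(8, 8, 64)·P⁻¹ = [[232, -56, 56], [448, -104, 112], [-224, 56, -48]].
The requested entry is 56.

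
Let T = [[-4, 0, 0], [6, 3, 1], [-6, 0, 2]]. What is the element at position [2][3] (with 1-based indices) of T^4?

Characteristic polynomial: r^3 - r^2 - 14r + 24 = (r - 3)(r - 2)(r + 4), so the eigenvalues are -4, 2, 3.
r=-4: eigenvector (1, -1, 1).
r=3: eigenvector (0, 1, 0).
r=2: eigenvector (0, -1, 1).
P = [[1, 0, 0], [-1, 1, -1], [1, 0, 1]], D = diag(-4, 3, 2), P⁻¹ = [[1, 0, 0], [0, 1, 1], [-1, 0, 1]].
T⁴ = P·diag(256, 81, 16)·P⁻¹ = [[256, 0, 0], [-240, 81, 65], [240, 0, 16]].
The requested entry is 65.

65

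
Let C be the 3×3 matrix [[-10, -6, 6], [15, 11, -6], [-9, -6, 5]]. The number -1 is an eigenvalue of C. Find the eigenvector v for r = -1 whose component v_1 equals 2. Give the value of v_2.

-2

C + 1I = [[-9, -6, 6], [15, 12, -6], [-9, -6, 6]].
Solving (C + 1I)v = 0 gives the eigenspace spanned by (2, -2, 1).
With v_1 = 2, v = (2, -2, 1), so v_2 = -2.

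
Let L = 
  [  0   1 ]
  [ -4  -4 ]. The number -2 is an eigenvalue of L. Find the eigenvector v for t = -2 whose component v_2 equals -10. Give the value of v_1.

5

L + 2I = [[2, 1], [-4, -2]].
Solving (L + 2I)v = 0 gives the eigenspace spanned by (5, -10).
With v_2 = -10, v = (5, -10), so v_1 = 5.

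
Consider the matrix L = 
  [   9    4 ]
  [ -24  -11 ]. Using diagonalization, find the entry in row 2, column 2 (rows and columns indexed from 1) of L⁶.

2185

Characteristic polynomial: r^2 + 2r - 3 = (r - 1)(r + 3), so the eigenvalues are -3, 1.
r=1: eigenvector (1, -2).
r=-3: eigenvector (1, -3).
P = [[1, 1], [-2, -3]], D = diag(1, -3), P⁻¹ = [[3, 1], [-2, -1]].
L⁶ = P·diag(1, 729)·P⁻¹ = [[-1455, -728], [4368, 2185]].
The requested entry is 2185.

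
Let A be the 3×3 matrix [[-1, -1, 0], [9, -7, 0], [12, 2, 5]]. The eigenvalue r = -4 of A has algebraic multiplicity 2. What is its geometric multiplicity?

1

A + 4I = [[3, -1, 0], [9, -3, 0], [12, 2, 9]].
This matrix has rank 2, so its null space has dimension 3 − 2 = 1.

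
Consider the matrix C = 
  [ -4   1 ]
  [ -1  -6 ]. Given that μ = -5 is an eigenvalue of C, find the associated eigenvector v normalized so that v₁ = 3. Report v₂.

C + 5I = [[1, 1], [-1, -1]].
Solving (C + 5I)v = 0 gives the eigenspace spanned by (3, -3).
With v₁ = 3, v = (3, -3), so v₂ = -3.

-3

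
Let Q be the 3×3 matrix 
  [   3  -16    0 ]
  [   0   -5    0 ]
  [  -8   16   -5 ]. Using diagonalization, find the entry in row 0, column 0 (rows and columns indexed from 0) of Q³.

Characteristic polynomial: s^3 + 7s^2 - 5s - 75 = (s - 3)(s + 5)^2, so the eigenvalues are -5, -5, 3.
s=-5: eigenvector (2, 1, -2).
s=3: eigenvector (1, 0, -1).
s=-5: eigenvector (0, 0, 1).
P = [[2, 1, 0], [1, 0, 0], [-2, -1, 1]], D = diag(-5, 3, -5), P⁻¹ = [[0, 1, 0], [1, -2, 0], [1, 0, 1]].
Q³ = P·diag(-125, 27, -125)·P⁻¹ = [[27, -304, 0], [0, -125, 0], [-152, 304, -125]].
The requested entry is 27.

27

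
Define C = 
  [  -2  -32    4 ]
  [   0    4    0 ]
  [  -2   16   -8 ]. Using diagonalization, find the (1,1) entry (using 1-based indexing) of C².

Characteristic polynomial: λ^3 + 6λ^2 - 16λ - 96 = (λ - 4)(λ + 4)(λ + 6), so the eigenvalues are -6, -4, 4.
λ=-6: eigenvector (-1, 0, 1).
λ=4: eigenvector (-4, 1, 2).
λ=-4: eigenvector (-2, 0, 1).
P = [[-1, -4, -2], [0, 1, 0], [1, 2, 1]], D = diag(-6, 4, -4), P⁻¹ = [[1, 0, 2], [0, 1, 0], [-1, -2, -1]].
C² = P·diag(36, 16, 16)·P⁻¹ = [[-4, 0, -40], [0, 16, 0], [20, 0, 56]].
The requested entry is -4.

-4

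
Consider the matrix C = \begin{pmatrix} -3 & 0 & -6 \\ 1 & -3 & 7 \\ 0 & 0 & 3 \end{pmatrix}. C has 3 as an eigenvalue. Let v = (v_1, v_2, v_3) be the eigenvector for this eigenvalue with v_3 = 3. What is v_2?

3

C − 3I = [[-6, 0, -6], [1, -6, 7], [0, 0, 0]].
Solving (C − 3I)v = 0 gives the eigenspace spanned by (-3, 3, 3).
With v_3 = 3, v = (-3, 3, 3), so v_2 = 3.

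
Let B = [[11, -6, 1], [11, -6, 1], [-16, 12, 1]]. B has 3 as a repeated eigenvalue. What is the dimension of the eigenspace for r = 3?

1

B − 3I = [[8, -6, 1], [11, -9, 1], [-16, 12, -2]].
This matrix has rank 2, so its null space has dimension 3 − 2 = 1.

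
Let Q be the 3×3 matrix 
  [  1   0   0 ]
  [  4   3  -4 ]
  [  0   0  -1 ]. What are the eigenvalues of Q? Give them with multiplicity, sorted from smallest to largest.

-1, 1, 3

Characteristic polynomial: p(t) = t^3 - 3t^2 - t + 3 = (t - 3)(t - 1)(t + 1).
Roots (with multiplicity): -1, 1, 3.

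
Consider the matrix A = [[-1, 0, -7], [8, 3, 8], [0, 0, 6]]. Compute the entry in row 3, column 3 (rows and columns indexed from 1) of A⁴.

1296

Characteristic polynomial: t^3 - 8t^2 + 9t + 18 = (t - 6)(t - 3)(t + 1), so the eigenvalues are -1, 3, 6.
t=-1: eigenvector (1, -2, 0).
t=3: eigenvector (0, 1, 0).
t=6: eigenvector (-1, 0, 1).
P = [[1, 0, -1], [-2, 1, 0], [0, 0, 1]], D = diag(-1, 3, 6), P⁻¹ = [[1, 0, 1], [2, 1, 2], [0, 0, 1]].
A⁴ = P·diag(1, 81, 1296)·P⁻¹ = [[1, 0, -1295], [160, 81, 160], [0, 0, 1296]].
The requested entry is 1296.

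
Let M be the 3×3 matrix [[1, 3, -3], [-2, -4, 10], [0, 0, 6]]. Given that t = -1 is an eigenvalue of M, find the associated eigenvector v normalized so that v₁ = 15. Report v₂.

M + 1I = [[2, 3, -3], [-2, -3, 10], [0, 0, 7]].
Solving (M + 1I)v = 0 gives the eigenspace spanned by (15, -10, 0).
With v₁ = 15, v = (15, -10, 0), so v₂ = -10.

-10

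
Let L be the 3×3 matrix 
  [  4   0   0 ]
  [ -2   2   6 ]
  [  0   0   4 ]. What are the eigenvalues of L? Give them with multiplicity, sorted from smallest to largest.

2, 4, 4

Characteristic polynomial: p(μ) = μ^3 - 10μ^2 + 32μ - 32 = (μ - 4)^2(μ - 2).
Roots (with multiplicity): 2, 4, 4.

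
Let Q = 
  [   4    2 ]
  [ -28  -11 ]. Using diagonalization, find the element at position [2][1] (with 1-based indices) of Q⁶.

Characteristic polynomial: s^2 + 7s + 12 = (s + 3)(s + 4), so the eigenvalues are -4, -3.
s=-3: eigenvector (-2, 7).
s=-4: eigenvector (-1, 4).
P = [[-2, -1], [7, 4]], D = diag(-3, -4), P⁻¹ = [[-4, -1], [7, 2]].
Q⁶ = P·diag(729, 4096)·P⁻¹ = [[-22840, -6734], [94276, 27665]].
The requested entry is 94276.

94276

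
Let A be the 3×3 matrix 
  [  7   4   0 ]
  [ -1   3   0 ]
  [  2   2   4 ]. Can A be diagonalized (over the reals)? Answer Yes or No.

No

Characteristic polynomial: p(r) = r^3 - 14r^2 + 65r - 100 = (r - 5)^2(r - 4).
r = 5 has algebraic multiplicity 2; rank(A − 5I) = 2, so geometric multiplicity = 1.
Geometric multiplicity < algebraic multiplicity, so A is not diagonalizable.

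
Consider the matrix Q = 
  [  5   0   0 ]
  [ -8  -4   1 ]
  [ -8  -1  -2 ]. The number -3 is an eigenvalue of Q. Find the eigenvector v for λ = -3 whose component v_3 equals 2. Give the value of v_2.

2

Q + 3I = [[8, 0, 0], [-8, -1, 1], [-8, -1, 1]].
Solving (Q + 3I)v = 0 gives the eigenspace spanned by (0, 2, 2).
With v_3 = 2, v = (0, 2, 2), so v_2 = 2.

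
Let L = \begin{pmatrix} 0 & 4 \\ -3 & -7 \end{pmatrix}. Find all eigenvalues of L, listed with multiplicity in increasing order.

-4, -3

Characteristic polynomial: p(t) = t^2 + 7t + 12 = (t + 3)(t + 4).
Roots (with multiplicity): -4, -3.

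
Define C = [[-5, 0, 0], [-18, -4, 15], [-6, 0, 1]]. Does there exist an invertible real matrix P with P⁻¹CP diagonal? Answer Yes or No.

Characteristic polynomial: p(r) = r^3 + 8r^2 + 11r - 20 = (r - 1)(r + 4)(r + 5).
All 3 eigenvalues are distinct, so C is diagonalizable.

Yes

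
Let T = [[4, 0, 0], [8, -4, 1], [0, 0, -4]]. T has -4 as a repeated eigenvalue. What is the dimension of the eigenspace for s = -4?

1

T + 4I = [[8, 0, 0], [8, 0, 1], [0, 0, 0]].
This matrix has rank 2, so its null space has dimension 3 − 2 = 1.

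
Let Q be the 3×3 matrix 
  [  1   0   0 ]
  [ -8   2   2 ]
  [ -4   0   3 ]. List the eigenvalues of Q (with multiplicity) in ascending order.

Characteristic polynomial: p(μ) = μ^3 - 6μ^2 + 11μ - 6 = (μ - 3)(μ - 2)(μ - 1).
Roots (with multiplicity): 1, 2, 3.

1, 2, 3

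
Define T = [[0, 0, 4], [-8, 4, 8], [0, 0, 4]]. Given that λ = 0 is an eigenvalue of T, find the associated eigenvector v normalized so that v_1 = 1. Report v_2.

T = [[0, 0, 4], [-8, 4, 8], [0, 0, 4]].
Solving (T)v = 0 gives the eigenspace spanned by (1, 2, 0).
With v_1 = 1, v = (1, 2, 0), so v_2 = 2.

2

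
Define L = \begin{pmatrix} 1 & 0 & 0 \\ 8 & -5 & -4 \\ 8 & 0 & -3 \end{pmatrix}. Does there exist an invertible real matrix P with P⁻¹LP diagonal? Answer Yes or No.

Characteristic polynomial: p(μ) = μ^3 + 7μ^2 + 7μ - 15 = (μ - 1)(μ + 3)(μ + 5).
All 3 eigenvalues are distinct, so L is diagonalizable.

Yes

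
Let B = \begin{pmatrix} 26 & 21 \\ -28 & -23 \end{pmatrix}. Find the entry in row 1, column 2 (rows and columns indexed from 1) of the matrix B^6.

46683

Characteristic polynomial: λ^2 - 3λ - 10 = (λ - 5)(λ + 2), so the eigenvalues are -2, 5.
λ=-2: eigenvector (-3, 4).
λ=5: eigenvector (-1, 1).
P = [[-3, -1], [4, 1]], D = diag(-2, 5), P⁻¹ = [[1, 1], [-4, -3]].
B⁶ = P·diag(64, 15625)·P⁻¹ = [[62308, 46683], [-62244, -46619]].
The requested entry is 46683.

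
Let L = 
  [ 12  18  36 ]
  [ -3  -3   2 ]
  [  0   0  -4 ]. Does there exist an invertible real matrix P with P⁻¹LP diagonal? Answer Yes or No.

Yes

Characteristic polynomial: p(t) = t^3 - 5t^2 - 18t + 72 = (t - 6)(t - 3)(t + 4).
All 3 eigenvalues are distinct, so L is diagonalizable.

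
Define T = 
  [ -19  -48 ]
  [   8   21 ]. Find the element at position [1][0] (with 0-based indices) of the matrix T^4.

Characteristic polynomial: μ^2 - 2μ - 15 = (μ - 5)(μ + 3), so the eigenvalues are -3, 5.
μ=5: eigenvector (-2, 1).
μ=-3: eigenvector (3, -1).
P = [[-2, 3], [1, -1]], D = diag(5, -3), P⁻¹ = [[1, 3], [1, 2]].
T⁴ = P·diag(625, 81)·P⁻¹ = [[-1007, -3264], [544, 1713]].
The requested entry is 544.

544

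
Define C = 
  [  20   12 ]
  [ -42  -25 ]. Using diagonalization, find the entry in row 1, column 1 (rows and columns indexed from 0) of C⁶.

32761

Characteristic polynomial: λ^2 + 5λ + 4 = (λ + 1)(λ + 4), so the eigenvalues are -4, -1.
λ=-1: eigenvector (4, -7).
λ=-4: eigenvector (1, -2).
P = [[4, 1], [-7, -2]], D = diag(-1, -4), P⁻¹ = [[2, 1], [-7, -4]].
C⁶ = P·diag(1, 4096)·P⁻¹ = [[-28664, -16380], [57330, 32761]].
The requested entry is 32761.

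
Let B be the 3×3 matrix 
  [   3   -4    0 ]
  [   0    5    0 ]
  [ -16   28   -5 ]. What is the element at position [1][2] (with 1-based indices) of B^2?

-32

Characteristic polynomial: r^3 - 3r^2 - 25r + 75 = (r - 5)(r - 3)(r + 5), so the eigenvalues are -5, 3, 5.
r=5: eigenvector (-2, 1, 6).
r=3: eigenvector (1, 0, -2).
r=-5: eigenvector (0, 0, 1).
P = [[-2, 1, 0], [1, 0, 0], [6, -2, 1]], D = diag(5, 3, -5), P⁻¹ = [[0, 1, 0], [1, 2, 0], [2, -2, 1]].
B² = P·diag(25, 9, 25)·P⁻¹ = [[9, -32, 0], [0, 25, 0], [32, 64, 25]].
The requested entry is -32.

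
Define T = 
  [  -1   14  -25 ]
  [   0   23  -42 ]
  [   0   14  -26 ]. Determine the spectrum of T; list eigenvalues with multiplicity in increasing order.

Characteristic polynomial: p(μ) = μ^3 + 4μ^2 - 7μ - 10 = (μ - 2)(μ + 1)(μ + 5).
Roots (with multiplicity): -5, -1, 2.

-5, -1, 2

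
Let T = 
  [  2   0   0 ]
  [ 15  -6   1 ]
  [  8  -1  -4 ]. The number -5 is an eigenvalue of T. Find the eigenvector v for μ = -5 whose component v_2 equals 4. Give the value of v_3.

T + 5I = [[7, 0, 0], [15, -1, 1], [8, -1, 1]].
Solving (T + 5I)v = 0 gives the eigenspace spanned by (0, 4, 4).
With v_2 = 4, v = (0, 4, 4), so v_3 = 4.

4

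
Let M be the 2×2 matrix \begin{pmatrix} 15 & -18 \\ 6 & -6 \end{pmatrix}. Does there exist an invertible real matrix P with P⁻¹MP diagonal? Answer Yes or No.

Yes

Characteristic polynomial: p(λ) = λ^2 - 9λ + 18 = (λ - 6)(λ - 3).
All 2 eigenvalues are distinct, so M is diagonalizable.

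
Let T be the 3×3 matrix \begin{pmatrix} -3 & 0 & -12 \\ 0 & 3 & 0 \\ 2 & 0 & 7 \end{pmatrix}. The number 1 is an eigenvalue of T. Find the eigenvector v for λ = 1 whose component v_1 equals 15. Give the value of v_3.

-5

T − 1I = [[-4, 0, -12], [0, 2, 0], [2, 0, 6]].
Solving (T − 1I)v = 0 gives the eigenspace spanned by (15, 0, -5).
With v_1 = 15, v = (15, 0, -5), so v_3 = -5.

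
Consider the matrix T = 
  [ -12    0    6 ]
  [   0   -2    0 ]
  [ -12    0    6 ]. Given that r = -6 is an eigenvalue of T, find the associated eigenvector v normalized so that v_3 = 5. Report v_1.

T + 6I = [[-6, 0, 6], [0, 4, 0], [-12, 0, 12]].
Solving (T + 6I)v = 0 gives the eigenspace spanned by (5, 0, 5).
With v_3 = 5, v = (5, 0, 5), so v_1 = 5.

5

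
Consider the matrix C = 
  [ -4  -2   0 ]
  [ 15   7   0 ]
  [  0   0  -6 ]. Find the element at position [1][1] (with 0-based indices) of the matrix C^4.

Characteristic polynomial: s^3 + 3s^2 - 16s + 12 = (s - 2)(s - 1)(s + 6), so the eigenvalues are -6, 1, 2.
s=1: eigenvector (-2, 5, 0).
s=2: eigenvector (-1, 3, 0).
s=-6: eigenvector (0, 0, 1).
P = [[-2, -1, 0], [5, 3, 0], [0, 0, 1]], D = diag(1, 2, -6), P⁻¹ = [[-3, -1, 0], [5, 2, 0], [0, 0, 1]].
C⁴ = P·diag(1, 16, 1296)·P⁻¹ = [[-74, -30, 0], [225, 91, 0], [0, 0, 1296]].
The requested entry is 91.

91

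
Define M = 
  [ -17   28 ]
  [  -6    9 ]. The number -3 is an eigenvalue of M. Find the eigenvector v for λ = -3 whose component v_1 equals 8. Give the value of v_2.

M + 3I = [[-14, 28], [-6, 12]].
Solving (M + 3I)v = 0 gives the eigenspace spanned by (8, 4).
With v_1 = 8, v = (8, 4), so v_2 = 4.

4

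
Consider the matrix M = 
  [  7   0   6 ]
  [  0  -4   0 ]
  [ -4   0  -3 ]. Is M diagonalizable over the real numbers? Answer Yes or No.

Characteristic polynomial: p(r) = r^3 - 13r + 12 = (r - 3)(r - 1)(r + 4).
All 3 eigenvalues are distinct, so M is diagonalizable.

Yes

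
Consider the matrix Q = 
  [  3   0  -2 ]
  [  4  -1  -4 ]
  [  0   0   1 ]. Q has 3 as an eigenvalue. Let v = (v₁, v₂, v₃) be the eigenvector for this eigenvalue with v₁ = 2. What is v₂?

2

Q − 3I = [[0, 0, -2], [4, -4, -4], [0, 0, -2]].
Solving (Q − 3I)v = 0 gives the eigenspace spanned by (2, 2, 0).
With v₁ = 2, v = (2, 2, 0), so v₂ = 2.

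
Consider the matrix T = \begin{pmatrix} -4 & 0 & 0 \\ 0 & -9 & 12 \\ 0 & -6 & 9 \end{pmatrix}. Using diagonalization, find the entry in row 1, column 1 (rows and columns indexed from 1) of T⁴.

Characteristic polynomial: μ^3 + 4μ^2 - 9μ - 36 = (μ - 3)(μ + 3)(μ + 4), so the eigenvalues are -4, -3, 3.
μ=-4: eigenvector (1, 0, 0).
μ=3: eigenvector (0, 1, 1).
μ=-3: eigenvector (0, -2, -1).
P = [[1, 0, 0], [0, 1, -2], [0, 1, -1]], D = diag(-4, 3, -3), P⁻¹ = [[1, 0, 0], [0, -1, 2], [0, -1, 1]].
T⁴ = P·diag(256, 81, 81)·P⁻¹ = [[256, 0, 0], [0, 81, 0], [0, 0, 81]].
The requested entry is 256.

256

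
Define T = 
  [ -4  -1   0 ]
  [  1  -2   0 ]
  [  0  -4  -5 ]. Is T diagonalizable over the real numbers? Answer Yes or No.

No

Characteristic polynomial: p(μ) = μ^3 + 11μ^2 + 39μ + 45 = (μ + 3)^2(μ + 5).
μ = -3 has algebraic multiplicity 2; rank(T + 3I) = 2, so geometric multiplicity = 1.
Geometric multiplicity < algebraic multiplicity, so T is not diagonalizable.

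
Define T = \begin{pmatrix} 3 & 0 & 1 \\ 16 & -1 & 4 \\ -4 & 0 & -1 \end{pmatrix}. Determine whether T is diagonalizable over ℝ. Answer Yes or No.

No

Characteristic polynomial: p(s) = s^3 - s^2 - s + 1 = (s - 1)^2(s + 1).
s = 1 has algebraic multiplicity 2; rank(T − 1I) = 2, so geometric multiplicity = 1.
Geometric multiplicity < algebraic multiplicity, so T is not diagonalizable.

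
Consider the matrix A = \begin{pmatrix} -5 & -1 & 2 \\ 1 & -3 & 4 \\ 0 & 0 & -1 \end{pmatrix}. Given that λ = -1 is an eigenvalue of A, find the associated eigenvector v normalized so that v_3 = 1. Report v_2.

A + 1I = [[-4, -1, 2], [1, -2, 4], [0, 0, 0]].
Solving (A + 1I)v = 0 gives the eigenspace spanned by (0, 2, 1).
With v_3 = 1, v = (0, 2, 1), so v_2 = 2.

2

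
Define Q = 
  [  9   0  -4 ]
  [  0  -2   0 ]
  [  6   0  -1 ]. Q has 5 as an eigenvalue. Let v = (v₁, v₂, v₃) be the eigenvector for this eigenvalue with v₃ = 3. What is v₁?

3

Q − 5I = [[4, 0, -4], [0, -7, 0], [6, 0, -6]].
Solving (Q − 5I)v = 0 gives the eigenspace spanned by (3, 0, 3).
With v₃ = 3, v = (3, 0, 3), so v₁ = 3.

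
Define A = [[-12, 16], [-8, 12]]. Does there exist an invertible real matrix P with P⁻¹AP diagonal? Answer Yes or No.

Characteristic polynomial: p(s) = s^2 - 16 = (s - 4)(s + 4).
All 2 eigenvalues are distinct, so A is diagonalizable.

Yes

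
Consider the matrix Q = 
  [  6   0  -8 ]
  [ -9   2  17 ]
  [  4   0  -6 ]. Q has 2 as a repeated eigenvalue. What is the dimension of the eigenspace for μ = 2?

Q − 2I = [[4, 0, -8], [-9, 0, 17], [4, 0, -8]].
This matrix has rank 2, so its null space has dimension 3 − 2 = 1.

1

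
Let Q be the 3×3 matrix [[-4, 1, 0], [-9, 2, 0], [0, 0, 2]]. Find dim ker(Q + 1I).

1

Q + 1I = [[-3, 1, 0], [-9, 3, 0], [0, 0, 3]].
This matrix has rank 2, so its null space has dimension 3 − 2 = 1.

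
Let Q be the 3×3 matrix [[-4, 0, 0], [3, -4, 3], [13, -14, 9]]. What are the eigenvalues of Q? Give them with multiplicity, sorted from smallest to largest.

Characteristic polynomial: p(t) = t^3 - t^2 - 14t + 24 = (t - 3)(t - 2)(t + 4).
Roots (with multiplicity): -4, 2, 3.

-4, 2, 3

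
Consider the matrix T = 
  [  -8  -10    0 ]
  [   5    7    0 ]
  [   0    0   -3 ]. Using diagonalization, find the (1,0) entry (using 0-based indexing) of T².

Characteristic polynomial: r^3 + 4r^2 - 3r - 18 = (r - 2)(r + 3)^2, so the eigenvalues are -3, -3, 2.
r=2: eigenvector (1, -1, 0).
r=-3: eigenvector (2, -1, -1).
r=-3: eigenvector (0, 0, 1).
P = [[1, 2, 0], [-1, -1, 0], [0, -1, 1]], D = diag(2, -3, -3), P⁻¹ = [[-1, -2, 0], [1, 1, 0], [1, 1, 1]].
T² = P·diag(4, 9, 9)·P⁻¹ = [[14, 10, 0], [-5, -1, 0], [0, 0, 9]].
The requested entry is -5.

-5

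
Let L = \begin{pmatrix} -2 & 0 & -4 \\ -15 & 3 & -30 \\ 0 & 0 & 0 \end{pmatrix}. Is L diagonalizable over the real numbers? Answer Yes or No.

Yes

Characteristic polynomial: p(λ) = λ^3 - λ^2 - 6λ = λ(λ - 3)(λ + 2).
All 3 eigenvalues are distinct, so L is diagonalizable.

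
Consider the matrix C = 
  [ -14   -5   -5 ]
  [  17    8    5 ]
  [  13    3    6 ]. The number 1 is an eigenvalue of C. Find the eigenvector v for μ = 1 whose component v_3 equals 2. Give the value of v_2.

C − 1I = [[-15, -5, -5], [17, 7, 5], [13, 3, 5]].
Solving (C − 1I)v = 0 gives the eigenspace spanned by (-1, 1, 2).
With v_3 = 2, v = (-1, 1, 2), so v_2 = 1.

1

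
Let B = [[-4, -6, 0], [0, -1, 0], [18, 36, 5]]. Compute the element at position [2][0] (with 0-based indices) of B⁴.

738

Characteristic polynomial: r^3 - 21r - 20 = (r - 5)(r + 1)(r + 4), so the eigenvalues are -4, -1, 5.
r=-4: eigenvector (1, 0, -2).
r=-1: eigenvector (-2, 1, 0).
r=5: eigenvector (0, 0, 1).
P = [[1, -2, 0], [0, 1, 0], [-2, 0, 1]], D = diag(-4, -1, 5), P⁻¹ = [[1, 2, 0], [0, 1, 0], [2, 4, 1]].
B⁴ = P·diag(256, 1, 625)·P⁻¹ = [[256, 510, 0], [0, 1, 0], [738, 1476, 625]].
The requested entry is 738.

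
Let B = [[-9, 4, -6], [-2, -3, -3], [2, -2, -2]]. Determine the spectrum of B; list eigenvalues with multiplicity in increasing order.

Characteristic polynomial: p(s) = s^3 + 14s^2 + 65s + 100 = (s + 4)(s + 5)^2.
Roots (with multiplicity): -5, -5, -4.

-5, -5, -4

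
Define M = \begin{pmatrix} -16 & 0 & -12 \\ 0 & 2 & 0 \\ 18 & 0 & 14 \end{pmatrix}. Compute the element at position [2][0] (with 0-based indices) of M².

-36

Characteristic polynomial: s^3 - 12s + 16 = (s - 2)^2(s + 4), so the eigenvalues are -4, 2, 2.
s=2: eigenvector (-2, 0, 3).
s=2: eigenvector (0, 1, 0).
s=-4: eigenvector (1, 0, -1).
P = [[-2, 0, 1], [0, 1, 0], [3, 0, -1]], D = diag(2, 2, -4), P⁻¹ = [[1, 0, 1], [0, 1, 0], [3, 0, 2]].
M² = P·diag(4, 4, 16)·P⁻¹ = [[40, 0, 24], [0, 4, 0], [-36, 0, -20]].
The requested entry is -36.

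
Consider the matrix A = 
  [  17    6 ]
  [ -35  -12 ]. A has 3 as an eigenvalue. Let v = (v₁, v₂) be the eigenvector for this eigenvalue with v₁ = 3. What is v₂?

A − 3I = [[14, 6], [-35, -15]].
Solving (A − 3I)v = 0 gives the eigenspace spanned by (3, -7).
With v₁ = 3, v = (3, -7), so v₂ = -7.

-7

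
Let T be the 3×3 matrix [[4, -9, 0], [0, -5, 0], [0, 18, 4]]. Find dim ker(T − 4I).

2

T − 4I = [[0, -9, 0], [0, -9, 0], [0, 18, 0]].
This matrix has rank 1, so its null space has dimension 3 − 1 = 2.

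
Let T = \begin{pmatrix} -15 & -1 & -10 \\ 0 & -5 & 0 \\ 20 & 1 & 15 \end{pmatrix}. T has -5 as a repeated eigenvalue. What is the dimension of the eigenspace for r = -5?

T + 5I = [[-10, -1, -10], [0, 0, 0], [20, 1, 20]].
This matrix has rank 2, so its null space has dimension 3 − 2 = 1.

1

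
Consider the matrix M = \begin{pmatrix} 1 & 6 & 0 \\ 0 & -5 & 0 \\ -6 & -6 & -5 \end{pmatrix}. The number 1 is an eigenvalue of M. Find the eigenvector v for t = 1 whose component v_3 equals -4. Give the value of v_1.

M − 1I = [[0, 6, 0], [0, -6, 0], [-6, -6, -6]].
Solving (M − 1I)v = 0 gives the eigenspace spanned by (4, 0, -4).
With v_3 = -4, v = (4, 0, -4), so v_1 = 4.

4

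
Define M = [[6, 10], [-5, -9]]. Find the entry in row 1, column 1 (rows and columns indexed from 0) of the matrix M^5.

Characteristic polynomial: t^2 + 3t - 4 = (t - 1)(t + 4), so the eigenvalues are -4, 1.
t=-4: eigenvector (1, -1).
t=1: eigenvector (2, -1).
P = [[1, 2], [-1, -1]], D = diag(-4, 1), P⁻¹ = [[-1, -2], [1, 1]].
M⁵ = P·diag(-1024, 1)·P⁻¹ = [[1026, 2050], [-1025, -2049]].
The requested entry is -2049.

-2049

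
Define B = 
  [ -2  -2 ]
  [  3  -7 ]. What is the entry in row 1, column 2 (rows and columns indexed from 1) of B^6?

23058

Characteristic polynomial: μ^2 + 9μ + 20 = (μ + 4)(μ + 5), so the eigenvalues are -5, -4.
μ=-4: eigenvector (1, 1).
μ=-5: eigenvector (2, 3).
P = [[1, 2], [1, 3]], D = diag(-4, -5), P⁻¹ = [[3, -2], [-1, 1]].
B⁶ = P·diag(4096, 15625)·P⁻¹ = [[-18962, 23058], [-34587, 38683]].
The requested entry is 23058.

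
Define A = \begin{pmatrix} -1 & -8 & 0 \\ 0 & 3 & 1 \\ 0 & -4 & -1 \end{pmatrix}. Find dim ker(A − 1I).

1

A − 1I = [[-2, -8, 0], [0, 2, 1], [0, -4, -2]].
This matrix has rank 2, so its null space has dimension 3 − 2 = 1.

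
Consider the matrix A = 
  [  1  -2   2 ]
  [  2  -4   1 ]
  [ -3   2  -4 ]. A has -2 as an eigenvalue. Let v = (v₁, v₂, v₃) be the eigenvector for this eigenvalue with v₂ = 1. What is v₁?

2

A + 2I = [[3, -2, 2], [2, -2, 1], [-3, 2, -2]].
Solving (A + 2I)v = 0 gives the eigenspace spanned by (2, 1, -2).
With v₂ = 1, v = (2, 1, -2), so v₁ = 2.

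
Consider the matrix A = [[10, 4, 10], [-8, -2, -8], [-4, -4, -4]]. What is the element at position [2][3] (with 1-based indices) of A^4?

Characteristic polynomial: s^3 - 4s^2 - 12s = s(s - 6)(s + 2), so the eigenvalues are -2, 0, 6.
s=6: eigenvector (1, -1, 0).
s=-2: eigenvector (-2, 1, 2).
s=0: eigenvector (-1, 0, 1).
P = [[1, -2, -1], [-1, 1, 0], [0, 2, 1]], D = diag(6, -2, 0), P⁻¹ = [[1, 0, 1], [1, 1, 1], [-2, -2, -1]].
A⁴ = P·diag(1296, 16, 0)·P⁻¹ = [[1264, -32, 1264], [-1280, 16, -1280], [32, 32, 32]].
The requested entry is -1280.

-1280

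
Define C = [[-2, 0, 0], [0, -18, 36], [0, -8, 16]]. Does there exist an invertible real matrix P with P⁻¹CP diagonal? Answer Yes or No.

Characteristic polynomial: p(s) = s^3 + 4s^2 + 4s = s(s + 2)^2.
s = -2 has algebraic multiplicity 2; rank(C + 2I) = 1, so geometric multiplicity = 2.
Every eigenvalue has geometric = algebraic multiplicity, so C is diagonalizable.

Yes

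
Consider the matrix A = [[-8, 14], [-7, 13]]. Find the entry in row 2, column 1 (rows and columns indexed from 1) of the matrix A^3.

-217

Characteristic polynomial: t^2 - 5t - 6 = (t - 6)(t + 1), so the eigenvalues are -1, 6.
t=6: eigenvector (1, 1).
t=-1: eigenvector (-2, -1).
P = [[1, -2], [1, -1]], D = diag(6, -1), P⁻¹ = [[-1, 2], [-1, 1]].
A³ = P·diag(216, -1)·P⁻¹ = [[-218, 434], [-217, 433]].
The requested entry is -217.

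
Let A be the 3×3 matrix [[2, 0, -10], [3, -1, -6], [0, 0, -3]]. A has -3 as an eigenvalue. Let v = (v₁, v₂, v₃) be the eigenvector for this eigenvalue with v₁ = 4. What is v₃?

2

A + 3I = [[5, 0, -10], [3, 2, -6], [0, 0, 0]].
Solving (A + 3I)v = 0 gives the eigenspace spanned by (4, 0, 2).
With v₁ = 4, v = (4, 0, 2), so v₃ = 2.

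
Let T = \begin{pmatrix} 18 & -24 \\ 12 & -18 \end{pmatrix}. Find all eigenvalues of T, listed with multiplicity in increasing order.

Characteristic polynomial: p(s) = s^2 - 36 = (s - 6)(s + 6).
Roots (with multiplicity): -6, 6.

-6, 6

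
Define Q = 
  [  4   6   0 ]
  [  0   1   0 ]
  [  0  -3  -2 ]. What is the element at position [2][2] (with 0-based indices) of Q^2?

4

Characteristic polynomial: r^3 - 3r^2 - 6r + 8 = (r - 4)(r - 1)(r + 2), so the eigenvalues are -2, 1, 4.
r=4: eigenvector (1, 0, 0).
r=-2: eigenvector (0, 0, 1).
r=1: eigenvector (2, -1, 1).
P = [[1, 0, 2], [0, 0, -1], [0, 1, 1]], D = diag(4, -2, 1), P⁻¹ = [[1, 2, 0], [0, 1, 1], [0, -1, 0]].
Q² = P·diag(16, 4, 1)·P⁻¹ = [[16, 30, 0], [0, 1, 0], [0, 3, 4]].
The requested entry is 4.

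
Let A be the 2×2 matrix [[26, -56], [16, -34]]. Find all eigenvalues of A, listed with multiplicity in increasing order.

-6, -2

Characteristic polynomial: p(r) = r^2 + 8r + 12 = (r + 2)(r + 6).
Roots (with multiplicity): -6, -2.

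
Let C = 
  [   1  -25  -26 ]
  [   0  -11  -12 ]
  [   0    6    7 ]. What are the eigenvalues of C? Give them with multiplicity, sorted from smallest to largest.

Characteristic polynomial: p(r) = r^3 + 3r^2 - 9r + 5 = (r - 1)^2(r + 5).
Roots (with multiplicity): -5, 1, 1.

-5, 1, 1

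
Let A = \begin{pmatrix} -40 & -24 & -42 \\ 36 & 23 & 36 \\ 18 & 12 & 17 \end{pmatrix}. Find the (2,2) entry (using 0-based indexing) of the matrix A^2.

-35

Characteristic polynomial: r^3 - 21r - 20 = (r - 5)(r + 1)(r + 4), so the eigenvalues are -4, -1, 5.
r=-1: eigenvector (4, -3, -2).
r=-4: eigenvector (5, -4, -2).
r=5: eigenvector (-2, 2, 1).
P = [[4, 5, -2], [-3, -4, 2], [-2, -2, 1]], D = diag(-1, -4, 5), P⁻¹ = [[0, 1, -2], [1, 0, 2], [2, 2, 1]].
A² = P·diag(1, 16, 25)·P⁻¹ = [[-20, -96, 102], [36, 97, -72], [18, 48, -35]].
The requested entry is -35.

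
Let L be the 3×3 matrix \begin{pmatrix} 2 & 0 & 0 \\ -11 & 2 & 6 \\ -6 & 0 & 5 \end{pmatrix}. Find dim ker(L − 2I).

1

L − 2I = [[0, 0, 0], [-11, 0, 6], [-6, 0, 3]].
This matrix has rank 2, so its null space has dimension 3 − 2 = 1.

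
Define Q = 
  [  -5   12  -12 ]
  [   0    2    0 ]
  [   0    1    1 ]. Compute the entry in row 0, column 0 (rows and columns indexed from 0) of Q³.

Characteristic polynomial: t^3 + 2t^2 - 13t + 10 = (t - 2)(t - 1)(t + 5), so the eigenvalues are -5, 1, 2.
t=-5: eigenvector (1, 0, 0).
t=1: eigenvector (2, 0, -1).
t=2: eigenvector (0, 1, 1).
P = [[1, 2, 0], [0, 0, 1], [0, -1, 1]], D = diag(-5, 1, 2), P⁻¹ = [[1, -2, 2], [0, 1, -1], [0, 1, 0]].
Q³ = P·diag(-125, 1, 8)·P⁻¹ = [[-125, 252, -252], [0, 8, 0], [0, 7, 1]].
The requested entry is -125.

-125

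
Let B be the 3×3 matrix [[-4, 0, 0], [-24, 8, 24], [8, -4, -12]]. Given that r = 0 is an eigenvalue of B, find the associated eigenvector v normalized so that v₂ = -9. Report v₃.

B = [[-4, 0, 0], [-24, 8, 24], [8, -4, -12]].
Solving (B)v = 0 gives the eigenspace spanned by (0, -9, 3).
With v₂ = -9, v = (0, -9, 3), so v₃ = 3.

3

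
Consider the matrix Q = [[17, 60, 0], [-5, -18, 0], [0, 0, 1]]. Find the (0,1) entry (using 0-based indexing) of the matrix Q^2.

-60

Characteristic polynomial: s^3 - 7s + 6 = (s - 2)(s - 1)(s + 3), so the eigenvalues are -3, 1, 2.
s=2: eigenvector (4, -1, 0).
s=-3: eigenvector (-3, 1, 0).
s=1: eigenvector (0, 0, 1).
P = [[4, -3, 0], [-1, 1, 0], [0, 0, 1]], D = diag(2, -3, 1), P⁻¹ = [[1, 3, 0], [1, 4, 0], [0, 0, 1]].
Q² = P·diag(4, 9, 1)·P⁻¹ = [[-11, -60, 0], [5, 24, 0], [0, 0, 1]].
The requested entry is -60.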